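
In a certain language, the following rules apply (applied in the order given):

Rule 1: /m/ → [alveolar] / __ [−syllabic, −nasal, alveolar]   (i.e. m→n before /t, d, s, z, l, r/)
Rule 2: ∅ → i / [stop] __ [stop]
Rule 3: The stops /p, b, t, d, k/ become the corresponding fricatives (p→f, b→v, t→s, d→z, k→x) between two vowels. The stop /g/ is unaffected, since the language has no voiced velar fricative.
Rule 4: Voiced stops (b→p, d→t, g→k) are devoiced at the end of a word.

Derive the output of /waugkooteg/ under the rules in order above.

Rule 1 (nasal place assimilation): no segment meets the environment; /waugkooteg/ is unchanged.
Rule 2 (stop-cluster i-epenthesis): /g/ and /k/ form a stop–stop cluster, so [i] is inserted between them. /waugkooteg/ → waugikooteg.
Rule 3 (intervocalic spirantization): /k/ is a stop between vowels /i/ and /o/, so it spirantizes to the fricative [x]. /t/ is a stop between vowels /o/ and /e/, so it spirantizes to the fricative [s]. /waugikooteg/ → waugixooseg.
Rule 4 (final devoicing): /g/ is a voiced stop in word-final position, so it devoices to [k]. /waugixooseg/ → waugixoosek.

waugixoosek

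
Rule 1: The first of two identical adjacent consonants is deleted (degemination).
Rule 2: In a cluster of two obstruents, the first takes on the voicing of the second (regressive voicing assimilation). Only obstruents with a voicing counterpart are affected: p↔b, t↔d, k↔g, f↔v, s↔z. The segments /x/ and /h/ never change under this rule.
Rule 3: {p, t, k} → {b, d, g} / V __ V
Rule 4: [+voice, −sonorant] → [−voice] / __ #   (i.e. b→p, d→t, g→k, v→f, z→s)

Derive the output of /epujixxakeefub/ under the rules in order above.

Rule 1 (degemination): /xx/ is a geminate; the first /x/ deletes. /epujixxakeefub/ → epujixakeefub.
Rule 2 (regressive voicing assimilation): no segment meets the environment; /epujixakeefub/ is unchanged.
Rule 3 (intervocalic voicing): /p/ is a voiceless stop between vowels /e/ and /u/, so it voices to [b]. /k/ is a voiceless stop between vowels /a/ and /e/, so it voices to [g]. /epujixakeefub/ → ebujixageefub.
Rule 4 (final devoicing): /b/ is a voiced obstruent in word-final position, so it devoices to [p]. /ebujixageefub/ → ebujixageefup.

ebujixageefup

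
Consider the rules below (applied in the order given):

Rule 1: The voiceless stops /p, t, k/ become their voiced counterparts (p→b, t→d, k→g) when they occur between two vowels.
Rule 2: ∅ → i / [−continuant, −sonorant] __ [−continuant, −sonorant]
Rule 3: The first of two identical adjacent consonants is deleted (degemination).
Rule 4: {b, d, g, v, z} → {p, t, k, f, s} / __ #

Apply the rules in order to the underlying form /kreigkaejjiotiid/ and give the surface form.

kreigikaejiodiit

Rule 1 (intervocalic voicing): /t/ is a voiceless stop between vowels /o/ and /i/, so it voices to [d]. /kreigkaejjiotiid/ → kreigkaejjiodiid.
Rule 2 (stop-cluster i-epenthesis): /g/ and /k/ form a stop–stop cluster, so [i] is inserted between them. /kreigkaejjiodiid/ → kreigikaejjiodiid.
Rule 3 (degemination): /jj/ is a geminate; the first /j/ deletes. /kreigikaejjiodiid/ → kreigikaejiodiid.
Rule 4 (final devoicing): /d/ is a voiced obstruent in word-final position, so it devoices to [t]. /kreigikaejiodiid/ → kreigikaejiodiit.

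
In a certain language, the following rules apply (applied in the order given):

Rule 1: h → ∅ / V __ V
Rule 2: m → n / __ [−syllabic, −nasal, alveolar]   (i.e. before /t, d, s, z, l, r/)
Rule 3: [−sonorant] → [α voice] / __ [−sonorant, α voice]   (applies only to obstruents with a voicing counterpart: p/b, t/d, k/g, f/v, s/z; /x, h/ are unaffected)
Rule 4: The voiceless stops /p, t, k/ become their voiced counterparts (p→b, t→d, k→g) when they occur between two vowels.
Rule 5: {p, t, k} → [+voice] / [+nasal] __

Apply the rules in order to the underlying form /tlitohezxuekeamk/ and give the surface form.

Rule 1 (intervocalic h-deletion): /h/ occurs between vowels /o/ and /e/, so it deletes. /tlitohezxuekeamk/ → tlitoezxuekeamk.
Rule 2 (nasal place assimilation): no segment meets the environment; /tlitoezxuekeamk/ is unchanged.
Rule 3 (regressive voicing assimilation): /z/ precedes the voiceless obstruent /x/, so it devoices to [s] by assimilation. /tlitoezxuekeamk/ → tlitoesxuekeamk.
Rule 4 (intervocalic voicing): /t/ is a voiceless stop between vowels /i/ and /o/, so it voices to [d]. /k/ is a voiceless stop between vowels /e/ and /e/, so it voices to [g]. /tlitoesxuekeamk/ → tlidoesxuegeamk.
Rule 5 (post-nasal voicing): /k/ is a voiceless stop immediately after the nasal /m/, so it voices to [g]. /tlidoesxuegeamk/ → tlidoesxuegeamg.

tlidoesxuegeamg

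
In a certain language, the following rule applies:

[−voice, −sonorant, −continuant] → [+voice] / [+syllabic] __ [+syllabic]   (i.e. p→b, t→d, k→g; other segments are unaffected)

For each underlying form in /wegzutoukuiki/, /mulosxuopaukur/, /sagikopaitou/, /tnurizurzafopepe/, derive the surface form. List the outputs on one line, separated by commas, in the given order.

/wegzutoukuiki/: /t/ is a voiceless stop between vowels /u/ and /o/, so it voices to [d]. /k/ is a voiceless stop between vowels /u/ and /u/, so it voices to [g]. /k/ is a voiceless stop between vowels /i/ and /i/, so it voices to [g]. → [wegzudouguigi].
/mulosxuopaukur/: /p/ is a voiceless stop between vowels /o/ and /a/, so it voices to [b]. /k/ is a voiceless stop between vowels /u/ and /u/, so it voices to [g]. → [mulosxuobaugur].
/sagikopaitou/: /k/ is a voiceless stop between vowels /i/ and /o/, so it voices to [g]. /p/ is a voiceless stop between vowels /o/ and /a/, so it voices to [b]. /t/ is a voiceless stop between vowels /i/ and /o/, so it voices to [d]. → [sagigobaidou].
/tnurizurzafopepe/: /p/ is a voiceless stop between vowels /o/ and /e/, so it voices to [b]. /p/ is a voiceless stop between vowels /e/ and /e/, so it voices to [b]. → [tnurizurzafobebe].

wegzudouguigi, mulosxuobaugur, sagigobaidou, tnurizurzafobebe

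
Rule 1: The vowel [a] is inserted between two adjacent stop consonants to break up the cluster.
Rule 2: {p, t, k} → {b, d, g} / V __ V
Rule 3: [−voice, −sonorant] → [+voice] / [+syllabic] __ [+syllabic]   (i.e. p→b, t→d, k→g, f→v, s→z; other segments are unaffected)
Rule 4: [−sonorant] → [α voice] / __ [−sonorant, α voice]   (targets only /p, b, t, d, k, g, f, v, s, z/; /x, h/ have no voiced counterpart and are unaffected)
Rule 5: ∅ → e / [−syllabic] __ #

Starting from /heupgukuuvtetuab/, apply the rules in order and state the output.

Rule 1 (stop-cluster a-epenthesis): /p/ and /g/ form a stop–stop cluster, so [a] is inserted between them. /heupgukuuvtetuab/ → heupagukuuvtetuab.
Rule 2 (intervocalic voicing): /p/ is a voiceless stop between vowels /u/ and /a/, so it voices to [b]. /k/ is a voiceless stop between vowels /u/ and /u/, so it voices to [g]. /t/ is a voiceless stop between vowels /e/ and /u/, so it voices to [d]. /heupagukuuvtetuab/ → heubaguguuvteduab.
Rule 3 (intervocalic voicing): no segment meets the environment; /heubaguguuvteduab/ is unchanged.
Rule 4 (regressive voicing assimilation): /v/ precedes the voiceless obstruent /t/, so it devoices to [f] by assimilation. /heubaguguuvteduab/ → heubaguguufteduab.
Rule 5 (final e-epenthesis): the form ends in the consonant /b/, so [e] is inserted word-finally. /heubaguguufteduab/ → heubaguguufteduabe.

heubaguguufteduabe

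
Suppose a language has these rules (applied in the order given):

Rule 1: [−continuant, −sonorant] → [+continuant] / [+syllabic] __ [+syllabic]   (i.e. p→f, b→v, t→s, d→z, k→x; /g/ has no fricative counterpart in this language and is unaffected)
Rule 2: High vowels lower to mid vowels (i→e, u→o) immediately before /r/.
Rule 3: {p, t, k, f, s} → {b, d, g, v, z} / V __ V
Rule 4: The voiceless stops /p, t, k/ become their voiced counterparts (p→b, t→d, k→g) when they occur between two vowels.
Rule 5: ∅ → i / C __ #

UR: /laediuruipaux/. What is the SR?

laezioruivauxi

Rule 1 (intervocalic spirantization): /d/ is a stop between vowels /e/ and /i/, so it spirantizes to the fricative [z]. /p/ is a stop between vowels /i/ and /a/, so it spirantizes to the fricative [f]. /laediuruipaux/ → laeziuruifaux.
Rule 2 (pre-rhotic lowering): /u/ is a high vowel immediately before /r/, so it lowers to [o]. /laeziuruifaux/ → laezioruifaux.
Rule 3 (intervocalic voicing): /f/ is a voiceless obstruent between vowels /i/ and /a/, so it voices to [v]. /laezioruifaux/ → laezioruivaux.
Rule 4 (intervocalic voicing): no segment meets the environment; /laezioruivaux/ is unchanged.
Rule 5 (final i-epenthesis): the form ends in the consonant /x/, so [i] is inserted word-finally. /laezioruivaux/ → laezioruivauxi.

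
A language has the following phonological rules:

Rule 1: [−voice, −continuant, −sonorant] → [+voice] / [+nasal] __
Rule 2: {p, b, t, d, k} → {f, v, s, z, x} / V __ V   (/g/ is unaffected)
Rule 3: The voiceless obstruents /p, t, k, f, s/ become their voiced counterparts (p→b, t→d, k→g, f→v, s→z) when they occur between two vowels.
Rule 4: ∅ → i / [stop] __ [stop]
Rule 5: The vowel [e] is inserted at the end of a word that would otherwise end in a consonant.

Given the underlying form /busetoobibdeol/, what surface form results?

Rule 1 (post-nasal voicing): no segment meets the environment; /busetoobibdeol/ is unchanged.
Rule 2 (intervocalic spirantization): /t/ is a stop between vowels /e/ and /o/, so it spirantizes to the fricative [s]. /b/ is a stop between vowels /o/ and /i/, so it spirantizes to the fricative [v]. /busetoobibdeol/ → busesoovibdeol.
Rule 3 (intervocalic voicing): /s/ is a voiceless obstruent between vowels /u/ and /e/, so it voices to [z]. /s/ is a voiceless obstruent between vowels /e/ and /o/, so it voices to [z]. /busesoovibdeol/ → buzezoovibdeol.
Rule 4 (stop-cluster i-epenthesis): /b/ and /d/ form a stop–stop cluster, so [i] is inserted between them. /buzezoovibdeol/ → buzezoovibideol.
Rule 5 (final e-epenthesis): the form ends in the consonant /l/, so [e] is inserted word-finally. /buzezoovibideol/ → buzezoovibideole.

buzezoovibideole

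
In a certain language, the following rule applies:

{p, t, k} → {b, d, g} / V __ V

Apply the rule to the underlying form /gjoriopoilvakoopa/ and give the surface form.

gjorioboilvagooba

/p/ is a voiceless stop between vowels /o/ and /o/, so it voices to [b].
/k/ is a voiceless stop between vowels /a/ and /o/, so it voices to [g].
/p/ is a voiceless stop between vowels /o/ and /a/, so it voices to [b].
Surface form: [gjorioboilvagooba].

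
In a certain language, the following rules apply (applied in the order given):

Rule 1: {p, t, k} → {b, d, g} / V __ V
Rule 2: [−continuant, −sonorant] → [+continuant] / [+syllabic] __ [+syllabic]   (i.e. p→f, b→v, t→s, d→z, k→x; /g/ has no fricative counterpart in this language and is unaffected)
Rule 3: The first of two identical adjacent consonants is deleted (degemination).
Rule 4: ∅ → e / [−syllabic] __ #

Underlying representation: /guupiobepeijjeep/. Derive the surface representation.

guuvioveveijeepe

Rule 1 (intervocalic voicing): /p/ is a voiceless stop between vowels /u/ and /i/, so it voices to [b]. /p/ is a voiceless stop between vowels /e/ and /e/, so it voices to [b]. /guupiobepeijjeep/ → guubiobebeijjeep.
Rule 2 (intervocalic spirantization): /b/ is a stop between vowels /u/ and /i/, so it spirantizes to the fricative [v]. /b/ is a stop between vowels /o/ and /e/, so it spirantizes to the fricative [v]. /b/ is a stop between vowels /e/ and /e/, so it spirantizes to the fricative [v]. /guubiobebeijjeep/ → guuvioveveijjeep.
Rule 3 (degemination): /jj/ is a geminate; the first /j/ deletes. /guuvioveveijjeep/ → guuvioveveijeep.
Rule 4 (final e-epenthesis): the form ends in the consonant /p/, so [e] is inserted word-finally. /guuvioveveijeep/ → guuvioveveijeepe.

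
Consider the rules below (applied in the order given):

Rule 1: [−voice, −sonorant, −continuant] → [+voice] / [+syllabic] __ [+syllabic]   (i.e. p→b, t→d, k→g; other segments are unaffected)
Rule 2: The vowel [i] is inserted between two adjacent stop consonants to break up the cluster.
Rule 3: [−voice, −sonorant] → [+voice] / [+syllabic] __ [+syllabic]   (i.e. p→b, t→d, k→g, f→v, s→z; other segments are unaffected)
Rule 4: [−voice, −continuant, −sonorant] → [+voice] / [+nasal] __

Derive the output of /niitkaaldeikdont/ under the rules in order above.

niidigaaldeigidond

Rule 1 (intervocalic voicing): no segment meets the environment; /niitkaaldeikdont/ is unchanged.
Rule 2 (stop-cluster i-epenthesis): /t/ and /k/ form a stop–stop cluster, so [i] is inserted between them. /k/ and /d/ form a stop–stop cluster, so [i] is inserted between them. /niitkaaldeikdont/ → niitikaaldeikidont.
Rule 3 (intervocalic voicing): /t/ is a voiceless obstruent between vowels /i/ and /i/, so it voices to [d]. /k/ is a voiceless obstruent between vowels /i/ and /a/, so it voices to [g]. /k/ is a voiceless obstruent between vowels /i/ and /i/, so it voices to [g]. /niitikaaldeikidont/ → niidigaaldeigidont.
Rule 4 (post-nasal voicing): /t/ is a voiceless stop immediately after the nasal /n/, so it voices to [d]. /niidigaaldeigidont/ → niidigaaldeigidond.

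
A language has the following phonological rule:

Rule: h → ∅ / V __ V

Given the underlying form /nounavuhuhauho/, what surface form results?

nounavuuauo

/h/ occurs between vowels /u/ and /u/, so it deletes.
/h/ occurs between vowels /u/ and /a/, so it deletes.
/h/ occurs between vowels /u/ and /o/, so it deletes.
Surface form: [nounavuuauo].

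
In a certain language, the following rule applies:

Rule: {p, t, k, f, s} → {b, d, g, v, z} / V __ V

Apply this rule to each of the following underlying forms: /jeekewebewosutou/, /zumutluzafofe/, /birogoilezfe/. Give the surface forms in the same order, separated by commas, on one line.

jeegewebewozudou, zumutluzavove, birogoilezfe

/jeekewebewosutou/: /k/ is a voiceless obstruent between vowels /e/ and /e/, so it voices to [g]. /s/ is a voiceless obstruent between vowels /o/ and /u/, so it voices to [z]. /t/ is a voiceless obstruent between vowels /u/ and /o/, so it voices to [d]. → [jeegewebewozudou].
/zumutluzafofe/: /f/ is a voiceless obstruent between vowels /a/ and /o/, so it voices to [v]. /f/ is a voiceless obstruent between vowels /o/ and /e/, so it voices to [v]. → [zumutluzavove].
/birogoilezfe/: the rule's environment is not met; surfaces unchanged as [birogoilezfe].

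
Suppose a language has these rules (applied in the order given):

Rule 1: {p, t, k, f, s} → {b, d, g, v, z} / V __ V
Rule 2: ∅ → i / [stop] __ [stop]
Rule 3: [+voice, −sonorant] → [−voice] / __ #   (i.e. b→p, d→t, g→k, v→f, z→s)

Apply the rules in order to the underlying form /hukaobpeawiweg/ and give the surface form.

hugaobipeawiwek

Rule 1 (intervocalic voicing): /k/ is a voiceless obstruent between vowels /u/ and /a/, so it voices to [g]. /hukaobpeawiweg/ → hugaobpeawiweg.
Rule 2 (stop-cluster i-epenthesis): /b/ and /p/ form a stop–stop cluster, so [i] is inserted between them. /hugaobpeawiweg/ → hugaobipeawiweg.
Rule 3 (final devoicing): /g/ is a voiced obstruent in word-final position, so it devoices to [k]. /hugaobipeawiweg/ → hugaobipeawiwek.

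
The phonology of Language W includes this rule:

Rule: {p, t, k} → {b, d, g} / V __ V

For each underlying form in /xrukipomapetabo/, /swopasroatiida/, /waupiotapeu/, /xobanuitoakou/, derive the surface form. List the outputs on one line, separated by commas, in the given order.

xrugibomabedabo, swobasroadiida, waubiodabeu, xobanuidoagou

/xrukipomapetabo/: /k/ is a voiceless stop between vowels /u/ and /i/, so it voices to [g]. /p/ is a voiceless stop between vowels /i/ and /o/, so it voices to [b]. /p/ is a voiceless stop between vowels /a/ and /e/, so it voices to [b]. /t/ is a voiceless stop between vowels /e/ and /a/, so it voices to [d]. → [xrugibomabedabo].
/swopasroatiida/: /p/ is a voiceless stop between vowels /o/ and /a/, so it voices to [b]. /t/ is a voiceless stop between vowels /a/ and /i/, so it voices to [d]. → [swobasroadiida].
/waupiotapeu/: /p/ is a voiceless stop between vowels /u/ and /i/, so it voices to [b]. /t/ is a voiceless stop between vowels /o/ and /a/, so it voices to [d]. /p/ is a voiceless stop between vowels /a/ and /e/, so it voices to [b]. → [waubiodabeu].
/xobanuitoakou/: /t/ is a voiceless stop between vowels /i/ and /o/, so it voices to [d]. /k/ is a voiceless stop between vowels /a/ and /o/, so it voices to [g]. → [xobanuidoagou].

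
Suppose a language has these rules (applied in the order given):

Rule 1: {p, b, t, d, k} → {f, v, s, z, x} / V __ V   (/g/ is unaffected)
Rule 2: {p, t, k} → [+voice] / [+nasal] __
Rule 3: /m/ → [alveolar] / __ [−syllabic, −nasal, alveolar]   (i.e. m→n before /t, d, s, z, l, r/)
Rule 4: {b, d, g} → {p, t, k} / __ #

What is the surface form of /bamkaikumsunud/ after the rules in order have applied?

Rule 1 (intervocalic spirantization): /k/ is a stop between vowels /i/ and /u/, so it spirantizes to the fricative [x]. /bamkaikumsunud/ → bamkaixumsunud.
Rule 2 (post-nasal voicing): /k/ is a voiceless stop immediately after the nasal /m/, so it voices to [g]. /bamkaixumsunud/ → bamgaixumsunud.
Rule 3 (nasal place assimilation): /m/ precedes the alveolar consonant /s/, so it assimilates in place to [n]. /bamgaixumsunud/ → bamgaixunsunud.
Rule 4 (final devoicing): /d/ is a voiced stop in word-final position, so it devoices to [t]. /bamgaixunsunud/ → bamgaixunsunut.

bamgaixunsunut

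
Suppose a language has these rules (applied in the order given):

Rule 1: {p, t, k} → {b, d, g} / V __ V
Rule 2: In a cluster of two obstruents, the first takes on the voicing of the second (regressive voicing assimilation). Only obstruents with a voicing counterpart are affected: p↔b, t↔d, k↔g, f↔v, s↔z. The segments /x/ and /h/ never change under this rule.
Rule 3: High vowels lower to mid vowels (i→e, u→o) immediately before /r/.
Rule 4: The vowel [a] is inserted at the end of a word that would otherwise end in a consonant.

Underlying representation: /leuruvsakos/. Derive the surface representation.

Rule 1 (intervocalic voicing): /k/ is a voiceless stop between vowels /a/ and /o/, so it voices to [g]. /leuruvsakos/ → leuruvsagos.
Rule 2 (regressive voicing assimilation): /v/ precedes the voiceless obstruent /s/, so it devoices to [f] by assimilation. /leuruvsagos/ → leurufsagos.
Rule 3 (pre-rhotic lowering): /u/ is a high vowel immediately before /r/, so it lowers to [o]. /leurufsagos/ → leorufsagos.
Rule 4 (final a-epenthesis): the form ends in the consonant /s/, so [a] is inserted word-finally. /leorufsagos/ → leorufsagosa.

leorufsagosa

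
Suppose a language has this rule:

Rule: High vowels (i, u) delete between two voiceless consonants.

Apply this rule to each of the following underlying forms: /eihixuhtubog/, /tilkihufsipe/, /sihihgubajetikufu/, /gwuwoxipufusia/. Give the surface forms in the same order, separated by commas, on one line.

eihxhtubog, tilkhfspe, shhgubajetkfu, gwuwoxpfsia

/eihixuhtubog/: /i/ is a high vowel flanked by voiceless consonants /h/ and /x/, so it deletes. /u/ is a high vowel flanked by voiceless consonants /x/ and /h/, so it deletes. → [eihxhtubog].
/tilkihufsipe/: /i/ is a high vowel flanked by voiceless consonants /k/ and /h/, so it deletes. /u/ is a high vowel flanked by voiceless consonants /h/ and /f/, so it deletes. /i/ is a high vowel flanked by voiceless consonants /s/ and /p/, so it deletes. → [tilkhfspe].
/sihihgubajetikufu/: /i/ is a high vowel flanked by voiceless consonants /s/ and /h/, so it deletes. /i/ is a high vowel flanked by voiceless consonants /h/ and /h/, so it deletes. /i/ is a high vowel flanked by voiceless consonants /t/ and /k/, so it deletes. /u/ is a high vowel flanked by voiceless consonants /k/ and /f/, so it deletes. → [shhgubajetkfu].
/gwuwoxipufusia/: /i/ is a high vowel flanked by voiceless consonants /x/ and /p/, so it deletes. /u/ is a high vowel flanked by voiceless consonants /p/ and /f/, so it deletes. /u/ is a high vowel flanked by voiceless consonants /f/ and /s/, so it deletes. → [gwuwoxpfsia].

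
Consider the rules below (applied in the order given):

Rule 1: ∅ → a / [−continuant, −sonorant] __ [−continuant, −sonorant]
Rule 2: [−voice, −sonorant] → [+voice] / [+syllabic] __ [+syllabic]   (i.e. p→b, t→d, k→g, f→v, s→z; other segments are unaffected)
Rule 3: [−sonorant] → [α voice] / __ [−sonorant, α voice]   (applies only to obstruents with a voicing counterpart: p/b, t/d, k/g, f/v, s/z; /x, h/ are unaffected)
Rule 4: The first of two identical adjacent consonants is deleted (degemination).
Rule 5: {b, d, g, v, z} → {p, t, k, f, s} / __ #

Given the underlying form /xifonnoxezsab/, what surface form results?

Rule 1 (stop-cluster a-epenthesis): no segment meets the environment; /xifonnoxezsab/ is unchanged.
Rule 2 (intervocalic voicing): /f/ is a voiceless obstruent between vowels /i/ and /o/, so it voices to [v]. /xifonnoxezsab/ → xivonnoxezsab.
Rule 3 (regressive voicing assimilation): /z/ precedes the voiceless obstruent /s/, so it devoices to [s] by assimilation. /xivonnoxezsab/ → xivonnoxessab.
Rule 4 (degemination): /nn/ is a geminate; the first /n/ deletes. /ss/ is a geminate; the first /s/ deletes. /xivonnoxessab/ → xivonoxesab.
Rule 5 (final devoicing): /b/ is a voiced obstruent in word-final position, so it devoices to [p]. /xivonoxesab/ → xivonoxesap.

xivonoxesap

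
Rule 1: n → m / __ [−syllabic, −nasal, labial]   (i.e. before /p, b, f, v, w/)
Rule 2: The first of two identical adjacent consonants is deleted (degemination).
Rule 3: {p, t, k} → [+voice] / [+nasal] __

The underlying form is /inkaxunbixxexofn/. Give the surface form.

Rule 1 (nasal place assimilation): /n/ precedes the labial consonant /b/, so it assimilates in place to [m]. /inkaxunbixxexofn/ → inkaxumbixxexofn.
Rule 2 (degemination): /xx/ is a geminate; the first /x/ deletes. /inkaxumbixxexofn/ → inkaxumbixexofn.
Rule 3 (post-nasal voicing): /k/ is a voiceless stop immediately after the nasal /n/, so it voices to [g]. /inkaxumbixexofn/ → ingaxumbixexofn.

ingaxumbixexofn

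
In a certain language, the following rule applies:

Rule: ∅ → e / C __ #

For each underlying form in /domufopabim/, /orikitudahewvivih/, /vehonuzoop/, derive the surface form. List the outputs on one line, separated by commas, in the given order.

domufopabime, orikitudahewvivihe, vehonuzoope

/domufopabim/: the form ends in the consonant /m/, so [e] is inserted word-finally. → [domufopabime].
/orikitudahewvivih/: the form ends in the consonant /h/, so [e] is inserted word-finally. → [orikitudahewvivihe].
/vehonuzoop/: the form ends in the consonant /p/, so [e] is inserted word-finally. → [vehonuzoope].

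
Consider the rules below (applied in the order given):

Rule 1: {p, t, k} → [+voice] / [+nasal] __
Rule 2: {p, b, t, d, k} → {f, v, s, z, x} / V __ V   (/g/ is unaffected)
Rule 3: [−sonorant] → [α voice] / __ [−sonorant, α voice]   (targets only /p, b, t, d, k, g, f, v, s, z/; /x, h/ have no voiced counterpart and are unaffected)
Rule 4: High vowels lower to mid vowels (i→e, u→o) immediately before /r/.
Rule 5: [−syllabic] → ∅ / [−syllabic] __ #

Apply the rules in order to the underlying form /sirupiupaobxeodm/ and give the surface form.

Rule 1 (post-nasal voicing): no segment meets the environment; /sirupiupaobxeodm/ is unchanged.
Rule 2 (intervocalic spirantization): /p/ is a stop between vowels /u/ and /i/, so it spirantizes to the fricative [f]. /p/ is a stop between vowels /u/ and /a/, so it spirantizes to the fricative [f]. /sirupiupaobxeodm/ → sirufiufaobxeodm.
Rule 3 (regressive voicing assimilation): /b/ precedes the voiceless obstruent /x/, so it devoices to [p] by assimilation. /sirufiufaobxeodm/ → sirufiufaopxeodm.
Rule 4 (pre-rhotic lowering): /i/ is a high vowel immediately before /r/, so it lowers to [e]. /sirufiufaopxeodm/ → serufiufaopxeodm.
Rule 5 (final cluster simplification): /m/ is the second consonant of a word-final cluster /dm/, so it deletes. /serufiufaopxeodm/ → serufiufaopxeod.

serufiufaopxeod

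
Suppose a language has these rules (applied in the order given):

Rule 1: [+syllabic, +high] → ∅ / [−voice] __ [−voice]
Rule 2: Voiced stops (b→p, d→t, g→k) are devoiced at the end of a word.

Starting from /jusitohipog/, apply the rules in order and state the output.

Rule 1 (high vowel syncope): /i/ is a high vowel flanked by voiceless consonants /s/ and /t/, so it deletes. /i/ is a high vowel flanked by voiceless consonants /h/ and /p/, so it deletes. /jusitohipog/ → justohpog.
Rule 2 (final devoicing): /g/ is a voiced stop in word-final position, so it devoices to [k]. /justohpog/ → justohpok.

justohpok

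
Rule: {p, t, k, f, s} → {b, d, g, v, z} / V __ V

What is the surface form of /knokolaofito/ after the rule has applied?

/k/ is a voiceless obstruent between vowels /o/ and /o/, so it voices to [g].
/f/ is a voiceless obstruent between vowels /o/ and /i/, so it voices to [v].
/t/ is a voiceless obstruent between vowels /i/ and /o/, so it voices to [d].
Surface form: [knogolaovido].

knogolaovido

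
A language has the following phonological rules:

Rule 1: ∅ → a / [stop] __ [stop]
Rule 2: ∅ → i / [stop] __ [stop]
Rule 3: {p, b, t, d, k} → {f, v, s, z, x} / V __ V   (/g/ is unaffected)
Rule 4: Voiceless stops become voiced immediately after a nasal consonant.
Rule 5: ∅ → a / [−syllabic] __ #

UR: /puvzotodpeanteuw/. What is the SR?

Rule 1 (stop-cluster a-epenthesis): /d/ and /p/ form a stop–stop cluster, so [a] is inserted between them. /puvzotodpeanteuw/ → puvzotodapeanteuw.
Rule 2 (stop-cluster i-epenthesis): no segment meets the environment; /puvzotodapeanteuw/ is unchanged.
Rule 3 (intervocalic spirantization): /t/ is a stop between vowels /o/ and /o/, so it spirantizes to the fricative [s]. /d/ is a stop between vowels /o/ and /a/, so it spirantizes to the fricative [z]. /p/ is a stop between vowels /a/ and /e/, so it spirantizes to the fricative [f]. /puvzotodapeanteuw/ → puvzosozafeanteuw.
Rule 4 (post-nasal voicing): /t/ is a voiceless stop immediately after the nasal /n/, so it voices to [d]. /puvzosozafeanteuw/ → puvzosozafeandeuw.
Rule 5 (final a-epenthesis): the form ends in the consonant /w/, so [a] is inserted word-finally. /puvzosozafeandeuw/ → puvzosozafeandeuwa.

puvzosozafeandeuwa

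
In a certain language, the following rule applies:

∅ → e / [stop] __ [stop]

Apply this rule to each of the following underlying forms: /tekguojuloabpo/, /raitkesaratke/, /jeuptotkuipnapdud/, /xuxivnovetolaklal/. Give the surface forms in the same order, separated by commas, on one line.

tekeguojuloabepo, raitekesarateke, jeupetotekuipnapedud, xuxivnovetolaklal

/tekguojuloabpo/: /k/ and /g/ form a stop–stop cluster, so [e] is inserted between them. /b/ and /p/ form a stop–stop cluster, so [e] is inserted between them. → [tekeguojuloabepo].
/raitkesaratke/: /t/ and /k/ form a stop–stop cluster, so [e] is inserted between them. /t/ and /k/ form a stop–stop cluster, so [e] is inserted between them. → [raitekesarateke].
/jeuptotkuipnapdud/: /p/ and /t/ form a stop–stop cluster, so [e] is inserted between them. /t/ and /k/ form a stop–stop cluster, so [e] is inserted between them. /p/ and /d/ form a stop–stop cluster, so [e] is inserted between them. → [jeupetotekuipnapedud].
/xuxivnovetolaklal/: the rule's environment is not met; surfaces unchanged as [xuxivnovetolaklal].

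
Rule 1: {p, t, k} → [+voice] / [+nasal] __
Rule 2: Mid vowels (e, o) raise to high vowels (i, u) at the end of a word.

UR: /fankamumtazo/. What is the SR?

Rule 1 (post-nasal voicing): /k/ is a voiceless stop immediately after the nasal /n/, so it voices to [g]. /t/ is a voiceless stop immediately after the nasal /m/, so it voices to [d]. /fankamumtazo/ → fangamumdazo.
Rule 2 (final vowel raising): /o/ is a mid vowel in word-final position, so it raises to [u]. /fangamumdazo/ → fangamumdazu.

fangamumdazu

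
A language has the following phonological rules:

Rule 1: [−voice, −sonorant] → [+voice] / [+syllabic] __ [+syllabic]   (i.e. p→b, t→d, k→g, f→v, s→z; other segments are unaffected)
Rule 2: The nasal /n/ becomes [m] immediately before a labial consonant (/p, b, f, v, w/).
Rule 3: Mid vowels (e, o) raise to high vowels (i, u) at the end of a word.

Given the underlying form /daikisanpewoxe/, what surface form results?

daigizampewoxi

Rule 1 (intervocalic voicing): /k/ is a voiceless obstruent between vowels /i/ and /i/, so it voices to [g]. /s/ is a voiceless obstruent between vowels /i/ and /a/, so it voices to [z]. /daikisanpewoxe/ → daigizanpewoxe.
Rule 2 (nasal place assimilation): /n/ precedes the labial consonant /p/, so it assimilates in place to [m]. /daigizanpewoxe/ → daigizampewoxe.
Rule 3 (final vowel raising): /e/ is a mid vowel in word-final position, so it raises to [i]. /daigizampewoxe/ → daigizampewoxi.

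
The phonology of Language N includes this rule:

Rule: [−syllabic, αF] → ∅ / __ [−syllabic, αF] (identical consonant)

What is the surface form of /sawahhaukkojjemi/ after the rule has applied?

/hh/ is a geminate; the first /h/ deletes.
/kk/ is a geminate; the first /k/ deletes.
/jj/ is a geminate; the first /j/ deletes.
Surface form: [sawahaukojemi].

sawahaukojemi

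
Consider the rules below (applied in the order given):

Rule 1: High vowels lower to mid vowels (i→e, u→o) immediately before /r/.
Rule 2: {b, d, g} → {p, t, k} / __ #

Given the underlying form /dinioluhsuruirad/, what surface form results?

dinioluhsoruerat

Rule 1 (pre-rhotic lowering): /u/ is a high vowel immediately before /r/, so it lowers to [o]. /i/ is a high vowel immediately before /r/, so it lowers to [e]. /dinioluhsuruirad/ → dinioluhsoruerad.
Rule 2 (final devoicing): /d/ is a voiced stop in word-final position, so it devoices to [t]. /dinioluhsoruerad/ → dinioluhsoruerat.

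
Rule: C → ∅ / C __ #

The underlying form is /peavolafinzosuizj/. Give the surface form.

/j/ is the second consonant of a word-final cluster /zj/, so it deletes.
The other instances of /p/, /v/, /l/, /f/, /n/, /z/, /s/ do not occur in the required environment and remain unchanged.
Surface form: [peavolafinzosuiz].

peavolafinzosuiz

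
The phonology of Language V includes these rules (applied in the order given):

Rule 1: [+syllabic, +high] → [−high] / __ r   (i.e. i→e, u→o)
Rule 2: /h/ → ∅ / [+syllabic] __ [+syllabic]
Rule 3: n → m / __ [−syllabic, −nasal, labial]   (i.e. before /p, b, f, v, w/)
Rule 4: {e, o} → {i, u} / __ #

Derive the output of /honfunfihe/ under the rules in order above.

homfumfii

Rule 1 (pre-rhotic lowering): no segment meets the environment; /honfunfihe/ is unchanged.
Rule 2 (intervocalic h-deletion): /h/ occurs between vowels /i/ and /e/, so it deletes. /honfunfihe/ → honfunfie.
Rule 3 (nasal place assimilation): /n/ precedes the labial consonant /f/, so it assimilates in place to [m]. /n/ precedes the labial consonant /f/, so it assimilates in place to [m]. /honfunfie/ → homfumfie.
Rule 4 (final vowel raising): /e/ is a mid vowel in word-final position, so it raises to [i]. /homfumfie/ → homfumfii.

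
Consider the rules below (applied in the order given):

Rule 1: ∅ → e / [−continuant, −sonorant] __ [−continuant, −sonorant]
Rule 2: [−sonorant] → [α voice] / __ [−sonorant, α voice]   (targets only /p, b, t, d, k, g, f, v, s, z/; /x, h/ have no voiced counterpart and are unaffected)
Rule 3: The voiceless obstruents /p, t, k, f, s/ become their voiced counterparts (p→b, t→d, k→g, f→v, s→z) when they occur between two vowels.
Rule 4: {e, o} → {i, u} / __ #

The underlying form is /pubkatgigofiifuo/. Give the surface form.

Rule 1 (stop-cluster e-epenthesis): /b/ and /k/ form a stop–stop cluster, so [e] is inserted between them. /t/ and /g/ form a stop–stop cluster, so [e] is inserted between them. /pubkatgigofiifuo/ → pubekategigofiifuo.
Rule 2 (regressive voicing assimilation): no segment meets the environment; /pubekategigofiifuo/ is unchanged.
Rule 3 (intervocalic voicing): /k/ is a voiceless obstruent between vowels /e/ and /a/, so it voices to [g]. /t/ is a voiceless obstruent between vowels /a/ and /e/, so it voices to [d]. /f/ is a voiceless obstruent between vowels /o/ and /i/, so it voices to [v]. /f/ is a voiceless obstruent between vowels /i/ and /u/, so it voices to [v]. /pubekategigofiifuo/ → pubegadegigoviivuo.
Rule 4 (final vowel raising): /o/ is a mid vowel in word-final position, so it raises to [u]. /pubegadegigoviivuo/ → pubegadegigoviivuu.

pubegadegigoviivuu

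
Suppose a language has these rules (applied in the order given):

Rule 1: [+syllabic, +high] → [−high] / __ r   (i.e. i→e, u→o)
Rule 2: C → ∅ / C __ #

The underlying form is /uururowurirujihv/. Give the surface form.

uororoworerujih

Rule 1 (pre-rhotic lowering): /u/ is a high vowel immediately before /r/, so it lowers to [o]. /u/ is a high vowel immediately before /r/, so it lowers to [o]. /u/ is a high vowel immediately before /r/, so it lowers to [o]. /i/ is a high vowel immediately before /r/, so it lowers to [e]. /uururowurirujihv/ → uororoworerujihv.
Rule 2 (final cluster simplification): /v/ is the second consonant of a word-final cluster /hv/, so it deletes. /uororoworerujihv/ → uororoworerujih.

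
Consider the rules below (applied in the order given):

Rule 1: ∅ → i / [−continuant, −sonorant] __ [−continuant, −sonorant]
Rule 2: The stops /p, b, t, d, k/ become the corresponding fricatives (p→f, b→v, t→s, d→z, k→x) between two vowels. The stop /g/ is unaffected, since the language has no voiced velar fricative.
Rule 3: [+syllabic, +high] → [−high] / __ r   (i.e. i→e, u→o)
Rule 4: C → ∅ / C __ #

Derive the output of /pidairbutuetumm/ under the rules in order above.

pizaerbusuesum

Rule 1 (stop-cluster i-epenthesis): no segment meets the environment; /pidairbutuetumm/ is unchanged.
Rule 2 (intervocalic spirantization): /d/ is a stop between vowels /i/ and /a/, so it spirantizes to the fricative [z]. /t/ is a stop between vowels /u/ and /u/, so it spirantizes to the fricative [s]. /t/ is a stop between vowels /e/ and /u/, so it spirantizes to the fricative [s]. /pidairbutuetumm/ → pizairbusuesumm.
Rule 3 (pre-rhotic lowering): /i/ is a high vowel immediately before /r/, so it lowers to [e]. /pizairbusuesumm/ → pizaerbusuesumm.
Rule 4 (final cluster simplification): /m/ is the second consonant of a word-final cluster /mm/, so it deletes. /pizaerbusuesumm/ → pizaerbusuesum.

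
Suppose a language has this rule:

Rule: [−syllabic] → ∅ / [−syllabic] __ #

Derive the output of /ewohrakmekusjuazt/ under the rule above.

ewohrakmekusjuaz

/t/ is the second consonant of a word-final cluster /zt/, so it deletes.
Surface form: [ewohrakmekusjuaz].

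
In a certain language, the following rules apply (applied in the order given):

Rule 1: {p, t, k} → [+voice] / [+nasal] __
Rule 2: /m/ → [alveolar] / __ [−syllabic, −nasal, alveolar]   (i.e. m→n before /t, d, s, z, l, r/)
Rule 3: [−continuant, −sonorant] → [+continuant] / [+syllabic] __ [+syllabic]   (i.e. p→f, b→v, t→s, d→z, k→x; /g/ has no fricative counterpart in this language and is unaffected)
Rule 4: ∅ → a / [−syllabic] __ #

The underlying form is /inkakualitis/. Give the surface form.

ingaxualisisa

Rule 1 (post-nasal voicing): /k/ is a voiceless stop immediately after the nasal /n/, so it voices to [g]. /inkakualitis/ → ingakualitis.
Rule 2 (nasal place assimilation): no segment meets the environment; /ingakualitis/ is unchanged.
Rule 3 (intervocalic spirantization): /k/ is a stop between vowels /a/ and /u/, so it spirantizes to the fricative [x]. /t/ is a stop between vowels /i/ and /i/, so it spirantizes to the fricative [s]. /ingakualitis/ → ingaxualisis.
Rule 4 (final a-epenthesis): the form ends in the consonant /s/, so [a] is inserted word-finally. /ingaxualisis/ → ingaxualisisa.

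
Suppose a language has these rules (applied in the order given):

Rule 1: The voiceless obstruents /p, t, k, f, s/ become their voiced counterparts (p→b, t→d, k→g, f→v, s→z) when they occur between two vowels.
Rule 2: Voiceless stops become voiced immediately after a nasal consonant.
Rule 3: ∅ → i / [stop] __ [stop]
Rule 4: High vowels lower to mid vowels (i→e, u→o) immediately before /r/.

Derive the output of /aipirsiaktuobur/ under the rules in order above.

Rule 1 (intervocalic voicing): /p/ is a voiceless obstruent between vowels /i/ and /i/, so it voices to [b]. /aipirsiaktuobur/ → aibirsiaktuobur.
Rule 2 (post-nasal voicing): no segment meets the environment; /aibirsiaktuobur/ is unchanged.
Rule 3 (stop-cluster i-epenthesis): /k/ and /t/ form a stop–stop cluster, so [i] is inserted between them. /aibirsiaktuobur/ → aibirsiakituobur.
Rule 4 (pre-rhotic lowering): /i/ is a high vowel immediately before /r/, so it lowers to [e]. /u/ is a high vowel immediately before /r/, so it lowers to [o]. /aibirsiakituobur/ → aibersiakituobor.

aibersiakituobor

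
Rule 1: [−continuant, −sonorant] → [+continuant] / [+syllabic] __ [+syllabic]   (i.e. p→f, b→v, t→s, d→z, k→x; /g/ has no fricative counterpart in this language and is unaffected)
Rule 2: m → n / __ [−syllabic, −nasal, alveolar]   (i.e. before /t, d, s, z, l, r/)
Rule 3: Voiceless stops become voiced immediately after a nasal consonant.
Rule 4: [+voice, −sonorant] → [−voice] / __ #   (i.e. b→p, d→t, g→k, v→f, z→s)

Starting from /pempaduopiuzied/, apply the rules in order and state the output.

pembazuofiuziet

Rule 1 (intervocalic spirantization): /d/ is a stop between vowels /a/ and /u/, so it spirantizes to the fricative [z]. /p/ is a stop between vowels /o/ and /i/, so it spirantizes to the fricative [f]. /pempaduopiuzied/ → pempazuofiuzied.
Rule 2 (nasal place assimilation): no segment meets the environment; /pempazuofiuzied/ is unchanged.
Rule 3 (post-nasal voicing): /p/ is a voiceless stop immediately after the nasal /m/, so it voices to [b]. /pempazuofiuzied/ → pembazuofiuzied.
Rule 4 (final devoicing): /d/ is a voiced obstruent in word-final position, so it devoices to [t]. /pembazuofiuzied/ → pembazuofiuziet.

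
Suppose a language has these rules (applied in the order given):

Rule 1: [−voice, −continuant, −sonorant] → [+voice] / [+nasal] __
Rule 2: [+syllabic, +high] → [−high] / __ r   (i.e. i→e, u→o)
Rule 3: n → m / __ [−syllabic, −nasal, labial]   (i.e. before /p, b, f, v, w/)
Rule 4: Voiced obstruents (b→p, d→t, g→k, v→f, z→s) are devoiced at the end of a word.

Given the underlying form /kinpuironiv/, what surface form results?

kimbueronif

Rule 1 (post-nasal voicing): /p/ is a voiceless stop immediately after the nasal /n/, so it voices to [b]. /kinpuironiv/ → kinbuironiv.
Rule 2 (pre-rhotic lowering): /i/ is a high vowel immediately before /r/, so it lowers to [e]. /kinbuironiv/ → kinbueroniv.
Rule 3 (nasal place assimilation): /n/ precedes the labial consonant /b/, so it assimilates in place to [m]. /kinbueroniv/ → kimbueroniv.
Rule 4 (final devoicing): /v/ is a voiced obstruent in word-final position, so it devoices to [f]. /kimbueroniv/ → kimbueronif.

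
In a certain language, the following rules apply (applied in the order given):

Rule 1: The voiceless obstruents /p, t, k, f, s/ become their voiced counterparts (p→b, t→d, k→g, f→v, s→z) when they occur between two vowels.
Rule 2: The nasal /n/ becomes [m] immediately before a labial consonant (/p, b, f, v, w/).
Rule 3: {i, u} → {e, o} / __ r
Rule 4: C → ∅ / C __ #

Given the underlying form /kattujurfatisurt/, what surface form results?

kattujorfadizor

Rule 1 (intervocalic voicing): /t/ is a voiceless obstruent between vowels /a/ and /i/, so it voices to [d]. /s/ is a voiceless obstruent between vowels /i/ and /u/, so it voices to [z]. /kattujurfatisurt/ → kattujurfadizurt.
Rule 2 (nasal place assimilation): no segment meets the environment; /kattujurfadizurt/ is unchanged.
Rule 3 (pre-rhotic lowering): /u/ is a high vowel immediately before /r/, so it lowers to [o]. /u/ is a high vowel immediately before /r/, so it lowers to [o]. /kattujurfadizurt/ → kattujorfadizort.
Rule 4 (final cluster simplification): /t/ is the second consonant of a word-final cluster /rt/, so it deletes. /kattujorfadizort/ → kattujorfadizor.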